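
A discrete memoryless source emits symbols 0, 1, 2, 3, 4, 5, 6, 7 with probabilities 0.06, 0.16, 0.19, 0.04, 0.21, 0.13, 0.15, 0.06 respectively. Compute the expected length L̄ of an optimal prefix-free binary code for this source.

2.86 bits/symbol

Repeatedly combine the two least-probable nodes; the expected code length is the sum of the merged weights.
merge 1/25 + 3/50 → 1/10
merge 3/50 + 1/10 → 4/25
merge 13/100 + 3/20 → 7/25
merge 4/25 + 4/25 → 8/25
merge 19/100 + 21/100 → 2/5
merge 7/25 + 8/25 → 3/5
merge 2/5 + 3/5 → 1
L = 1/10 + 4/25 + 7/25 + 8/25 + 2/5 + 3/5 + 1 = 143/50 = 2.86 bits/symbol.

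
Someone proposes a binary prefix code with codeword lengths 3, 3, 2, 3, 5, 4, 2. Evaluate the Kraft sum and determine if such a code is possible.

0.96875; yes

With common denominator 2^5 = 32: Σ 2^(−ℓᵢ) = 4/32 + 4/32 + 8/32 + 4/32 + 1/32 + 2/32 + 8/32 = 31/32 = 0.96875.
Kraft's inequality requires Σ ≤ 1; here Σ = 0.96875 ≤ 1, so such a prefix code exists.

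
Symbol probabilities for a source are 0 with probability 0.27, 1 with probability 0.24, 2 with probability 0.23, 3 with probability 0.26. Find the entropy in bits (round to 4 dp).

H = −Σ pᵢ log₂ pᵢ.
−0.27·log₂(0.27) = 0.5100
−0.24·log₂(0.24) = 0.4941
−0.23·log₂(0.23) = 0.4877
−0.26·log₂(0.26) = 0.5053
Sum ≈ 1.9971 → 1.9971 bits.

1.9971 bits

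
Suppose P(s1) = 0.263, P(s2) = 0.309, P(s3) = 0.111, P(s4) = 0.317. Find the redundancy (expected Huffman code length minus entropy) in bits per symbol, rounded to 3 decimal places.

Entropy H = −Σ p log₂ p ≈ 1.9077 bits.
Huffman merges: 111/1000+263/1000→187/500; 309/1000+317/1000→313/500; 187/500+313/500→1. L = 2 ≈ 2.0000.
L − H = 2.0000 − 1.9077 = 0.092 bits.

0.092 bits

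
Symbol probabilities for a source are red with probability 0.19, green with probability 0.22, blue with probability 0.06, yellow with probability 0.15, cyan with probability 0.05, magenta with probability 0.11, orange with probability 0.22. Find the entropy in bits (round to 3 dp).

H = −Σ pᵢ log₂ pᵢ.
−0.19·log₂(0.19) = 0.4552
−0.22·log₂(0.22) = 0.4806
−0.06·log₂(0.06) = 0.2435
−0.15·log₂(0.15) = 0.4105
−0.05·log₂(0.05) = 0.2161
−0.11·log₂(0.11) = 0.3503
−0.22·log₂(0.22) = 0.4806
Sum ≈ 2.6368 → 2.637 bits.

2.637 bits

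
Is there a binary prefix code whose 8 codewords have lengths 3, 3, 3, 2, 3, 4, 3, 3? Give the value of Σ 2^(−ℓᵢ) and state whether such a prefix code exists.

With common denominator 2^4 = 16: Σ 2^(−ℓᵢ) = 2/16 + 2/16 + 2/16 + 4/16 + 2/16 + 1/16 + 2/16 + 2/16 = 17/16 = 1.0625.
Kraft's inequality requires Σ ≤ 1; here Σ = 1.0625 > 1, so no such prefix code exists.

1.0625; no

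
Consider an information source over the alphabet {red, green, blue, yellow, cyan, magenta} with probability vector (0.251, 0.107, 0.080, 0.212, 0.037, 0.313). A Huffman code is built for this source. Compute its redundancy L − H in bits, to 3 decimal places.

Entropy H = −Σ p log₂ p ≈ 2.3120 bits.
Huffman merges: 37/1000+2/25→117/1000; 107/1000+117/1000→28/125; 53/250+28/125→109/250; 251/1000+313/1000→141/250; 109/250+141/250→1. L = 2341/1000 ≈ 2.3410.
L − H = 2.3410 − 2.3120 = 0.029 bits.

0.029 bits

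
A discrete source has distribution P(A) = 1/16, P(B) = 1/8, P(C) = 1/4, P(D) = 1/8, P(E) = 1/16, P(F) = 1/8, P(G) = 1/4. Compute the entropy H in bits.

2.625 bits

Each probability is a power of 1/2, so log₂(1/p) is an integer.
H = Σ p·log₂(1/p) = 1/16·4 + 1/8·3 + 1/4·2 + 1/8·3 + 1/16·4 + 1/8·3 + 1/4·2 = 2.625 bits.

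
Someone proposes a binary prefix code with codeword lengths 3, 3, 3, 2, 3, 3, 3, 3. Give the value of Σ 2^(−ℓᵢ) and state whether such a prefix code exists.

With common denominator 2^3 = 8: Σ 2^(−ℓᵢ) = 1/8 + 1/8 + 1/8 + 2/8 + 1/8 + 1/8 + 1/8 + 1/8 = 9/8 = 1.125.
Kraft's inequality requires Σ ≤ 1; here Σ = 1.125 > 1, so no such prefix code exists.

1.125; no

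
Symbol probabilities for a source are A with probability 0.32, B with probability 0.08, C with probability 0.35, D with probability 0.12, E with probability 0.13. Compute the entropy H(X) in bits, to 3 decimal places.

H = −Σ pᵢ log₂ pᵢ.
−0.32·log₂(0.32) = 0.5260
−0.08·log₂(0.08) = 0.2915
−0.35·log₂(0.35) = 0.5301
−0.12·log₂(0.12) = 0.3671
−0.13·log₂(0.13) = 0.3826
Sum ≈ 2.0974 → 2.097 bits.

2.097 bits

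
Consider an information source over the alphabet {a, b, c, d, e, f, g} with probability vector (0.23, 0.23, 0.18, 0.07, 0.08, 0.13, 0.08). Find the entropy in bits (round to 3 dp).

2.655 bits

H = −Σ pᵢ log₂ pᵢ.
−0.23·log₂(0.23) = 0.4877
−0.23·log₂(0.23) = 0.4877
−0.18·log₂(0.18) = 0.4453
−0.07·log₂(0.07) = 0.2686
−0.08·log₂(0.08) = 0.2915
−0.13·log₂(0.13) = 0.3826
−0.08·log₂(0.08) = 0.2915
Sum ≈ 2.6549 → 2.655 bits.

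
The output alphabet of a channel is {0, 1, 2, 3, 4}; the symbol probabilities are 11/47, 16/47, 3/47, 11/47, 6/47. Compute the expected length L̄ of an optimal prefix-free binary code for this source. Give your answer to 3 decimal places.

2.191 bits/symbol

Repeatedly combine the two least-probable nodes; the expected code length is the sum of the merged weights.
merge 3/47 + 6/47 → 9/47
merge 9/47 + 11/47 → 20/47
merge 11/47 + 16/47 → 27/47
merge 20/47 + 27/47 → 1
L = 9/47 + 20/47 + 27/47 + 1 = 103/47 ≈ 2.191 bits/symbol.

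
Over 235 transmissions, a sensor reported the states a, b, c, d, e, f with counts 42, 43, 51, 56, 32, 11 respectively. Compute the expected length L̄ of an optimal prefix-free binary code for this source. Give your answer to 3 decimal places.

2.545 bits/symbol

Probabilities are the counts divided by 235.
Repeatedly combine the two least-probable nodes; the expected code length is the sum of the merged weights.
merge 11/235 + 32/235 → 43/235
merge 42/235 + 43/235 → 17/47
merge 43/235 + 51/235 → 2/5
merge 56/235 + 17/47 → 3/5
merge 2/5 + 3/5 → 1
L = 43/235 + 17/47 + 2/5 + 3/5 + 1 = 598/235 ≈ 2.545 bits/symbol.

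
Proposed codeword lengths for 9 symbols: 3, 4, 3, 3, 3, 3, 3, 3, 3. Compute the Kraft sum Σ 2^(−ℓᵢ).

1.0625

With common denominator 2^4 = 16: Σ 2^(−ℓᵢ) = 2/16 + 1/16 + 2/16 + 2/16 + 2/16 + 2/16 + 2/16 + 2/16 + 2/16 = 17/16 = 1.0625.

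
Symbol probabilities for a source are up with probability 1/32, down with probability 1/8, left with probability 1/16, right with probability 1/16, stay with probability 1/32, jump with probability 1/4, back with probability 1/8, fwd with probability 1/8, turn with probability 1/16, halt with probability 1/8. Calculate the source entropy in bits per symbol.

3.0625 bits

Each probability is a power of 1/2, so log₂(1/p) is an integer.
H = Σ p·log₂(1/p) = 1/32·5 + 1/8·3 + 1/16·4 + 1/16·4 + 1/32·5 + 1/4·2 + 1/8·3 + 1/8·3 + 1/16·4 + 1/8·3 = 3.0625 bits.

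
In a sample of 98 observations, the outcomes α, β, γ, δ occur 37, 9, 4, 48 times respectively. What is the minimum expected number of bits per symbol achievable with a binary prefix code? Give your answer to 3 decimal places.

1.643 bits/symbol

Probabilities are the counts divided by 98.
Repeatedly combine the two least-probable nodes; the expected code length is the sum of the merged weights.
merge 2/49 + 9/98 → 13/98
merge 13/98 + 37/98 → 25/49
merge 24/49 + 25/49 → 1
L = 13/98 + 25/49 + 1 = 23/14 ≈ 1.643 bits/symbol.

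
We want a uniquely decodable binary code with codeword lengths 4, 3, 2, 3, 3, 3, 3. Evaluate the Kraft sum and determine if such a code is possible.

0.9375; yes

With common denominator 2^4 = 16: Σ 2^(−ℓᵢ) = 1/16 + 2/16 + 4/16 + 2/16 + 2/16 + 2/16 + 2/16 = 15/16 = 0.9375.
Kraft's inequality requires Σ ≤ 1; here Σ = 0.9375 ≤ 1, so such a prefix code exists.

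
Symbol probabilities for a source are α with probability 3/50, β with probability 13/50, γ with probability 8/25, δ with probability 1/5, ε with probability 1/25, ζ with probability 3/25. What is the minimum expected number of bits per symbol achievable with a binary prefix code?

2.32 bits/symbol

Repeatedly combine the two least-probable nodes; the expected code length is the sum of the merged weights.
merge 1/25 + 3/50 → 1/10
merge 1/10 + 3/25 → 11/50
merge 1/5 + 11/50 → 21/50
merge 13/50 + 8/25 → 29/50
merge 21/50 + 29/50 → 1
L = 1/10 + 11/50 + 21/50 + 29/50 + 1 = 58/25 = 2.32 bits/symbol.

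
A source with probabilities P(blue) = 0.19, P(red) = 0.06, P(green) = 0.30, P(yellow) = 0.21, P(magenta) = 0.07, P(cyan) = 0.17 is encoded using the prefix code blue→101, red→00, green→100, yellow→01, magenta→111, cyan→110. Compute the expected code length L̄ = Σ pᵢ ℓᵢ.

L̄ = Σ pᵢ·ℓᵢ = 0.19·3 + 0.06·2 + 0.30·3 + 0.21·2 + 0.07·3 + 0.17·3 = 2.73 bits/symbol.

2.73 bits/symbol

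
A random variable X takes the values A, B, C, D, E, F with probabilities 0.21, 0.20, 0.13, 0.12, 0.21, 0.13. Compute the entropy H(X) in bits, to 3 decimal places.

H = −Σ pᵢ log₂ pᵢ.
−0.21·log₂(0.21) = 0.4728
−0.20·log₂(0.20) = 0.4644
−0.13·log₂(0.13) = 0.3826
−0.12·log₂(0.12) = 0.3671
−0.21·log₂(0.21) = 0.4728
−0.13·log₂(0.13) = 0.3826
Sum ≈ 2.5424 → 2.542 bits.

2.542 bits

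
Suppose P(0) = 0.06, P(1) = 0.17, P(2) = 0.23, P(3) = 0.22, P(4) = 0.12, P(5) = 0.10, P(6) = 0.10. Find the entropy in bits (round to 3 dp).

2.678 bits

H = −Σ pᵢ log₂ pᵢ.
−0.06·log₂(0.06) = 0.2435
−0.17·log₂(0.17) = 0.4346
−0.23·log₂(0.23) = 0.4877
−0.22·log₂(0.22) = 0.4806
−0.12·log₂(0.12) = 0.3671
−0.10·log₂(0.10) = 0.3322
−0.10·log₂(0.10) = 0.3322
Sum ≈ 2.6778 → 2.678 bits.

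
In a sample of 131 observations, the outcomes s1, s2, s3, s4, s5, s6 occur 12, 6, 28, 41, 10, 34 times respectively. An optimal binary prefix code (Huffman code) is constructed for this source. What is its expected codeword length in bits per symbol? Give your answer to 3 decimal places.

2.336 bits/symbol

Probabilities are the counts divided by 131.
Repeatedly combine the two least-probable nodes; the expected code length is the sum of the merged weights.
merge 6/131 + 10/131 → 16/131
merge 12/131 + 16/131 → 28/131
merge 28/131 + 28/131 → 56/131
merge 34/131 + 41/131 → 75/131
merge 56/131 + 75/131 → 1
L = 16/131 + 28/131 + 56/131 + 75/131 + 1 = 306/131 ≈ 2.336 bits/symbol.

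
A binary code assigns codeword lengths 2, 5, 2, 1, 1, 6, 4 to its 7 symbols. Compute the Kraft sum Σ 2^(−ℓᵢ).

With common denominator 2^6 = 64: Σ 2^(−ℓᵢ) = 16/64 + 2/64 + 16/64 + 32/64 + 32/64 + 1/64 + 4/64 = 103/64 = 1.609375.

1.609375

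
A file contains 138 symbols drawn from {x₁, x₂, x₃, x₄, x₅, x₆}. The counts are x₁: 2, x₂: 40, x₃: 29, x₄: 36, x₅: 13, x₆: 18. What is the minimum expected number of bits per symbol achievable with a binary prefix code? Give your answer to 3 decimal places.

Probabilities are the counts divided by 138.
Repeatedly combine the two least-probable nodes; the expected code length is the sum of the merged weights.
merge 1/69 + 13/138 → 5/46
merge 5/46 + 3/23 → 11/46
merge 29/138 + 11/46 → 31/69
merge 6/23 + 20/69 → 38/69
merge 31/69 + 38/69 → 1
L = 5/46 + 11/46 + 31/69 + 38/69 + 1 = 54/23 ≈ 2.348 bits/symbol.

2.348 bits/symbol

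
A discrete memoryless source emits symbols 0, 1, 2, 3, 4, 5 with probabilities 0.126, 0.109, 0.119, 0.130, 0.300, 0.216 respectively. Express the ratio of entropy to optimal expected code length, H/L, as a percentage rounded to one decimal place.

Entropy H = −Σ p log₂ p ≈ 2.4718 bits.
Huffman merges: 109/1000+119/1000→57/250; 63/500+13/100→32/125; 27/125+57/250→111/250; 32/125+3/10→139/250; 111/250+139/250→1. L = 621/250 ≈ 2.4840.
Efficiency = H/L = 2.4718/2.4840 = 99.5%.

99.5%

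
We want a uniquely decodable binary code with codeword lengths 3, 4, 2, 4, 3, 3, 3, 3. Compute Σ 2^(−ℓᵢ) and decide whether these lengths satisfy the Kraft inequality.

1; yes

With common denominator 2^4 = 16: Σ 2^(−ℓᵢ) = 2/16 + 1/16 + 4/16 + 1/16 + 2/16 + 2/16 + 2/16 + 2/16 = 16/16 = 1.
Kraft's inequality requires Σ ≤ 1; here Σ = 1 ≤ 1, so such a prefix code exists.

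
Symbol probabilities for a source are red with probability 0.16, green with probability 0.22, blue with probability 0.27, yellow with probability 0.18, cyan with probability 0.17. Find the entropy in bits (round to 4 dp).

2.2935 bits

H = −Σ pᵢ log₂ pᵢ.
−0.16·log₂(0.16) = 0.4230
−0.22·log₂(0.22) = 0.4806
−0.27·log₂(0.27) = 0.5100
−0.18·log₂(0.18) = 0.4453
−0.17·log₂(0.17) = 0.4346
Sum ≈ 2.2935 → 2.2935 bits.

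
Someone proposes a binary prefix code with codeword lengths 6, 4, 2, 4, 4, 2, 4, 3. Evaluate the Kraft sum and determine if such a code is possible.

0.890625; yes

With common denominator 2^6 = 64: Σ 2^(−ℓᵢ) = 1/64 + 4/64 + 16/64 + 4/64 + 4/64 + 16/64 + 4/64 + 8/64 = 57/64 = 0.890625.
Kraft's inequality requires Σ ≤ 1; here Σ = 0.890625 ≤ 1, so such a prefix code exists.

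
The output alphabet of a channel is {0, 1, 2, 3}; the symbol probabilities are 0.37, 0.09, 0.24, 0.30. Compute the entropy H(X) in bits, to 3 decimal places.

1.859 bits

H = −Σ pᵢ log₂ pᵢ.
−0.37·log₂(0.37) = 0.5307
−0.09·log₂(0.09) = 0.3127
−0.24·log₂(0.24) = 0.4941
−0.30·log₂(0.30) = 0.5211
Sum ≈ 1.8586 → 1.859 bits.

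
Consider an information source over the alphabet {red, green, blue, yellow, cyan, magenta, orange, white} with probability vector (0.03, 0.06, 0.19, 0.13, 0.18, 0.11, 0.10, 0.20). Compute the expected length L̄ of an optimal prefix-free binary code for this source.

Repeatedly combine the two least-probable nodes; the expected code length is the sum of the merged weights.
merge 3/100 + 3/50 → 9/100
merge 9/100 + 1/10 → 19/100
merge 11/100 + 13/100 → 6/25
merge 9/50 + 19/100 → 37/100
merge 19/100 + 1/5 → 39/100
merge 6/25 + 37/100 → 61/100
merge 39/100 + 61/100 → 1
L = 9/100 + 19/100 + 6/25 + 37/100 + 39/100 + 61/100 + 1 = 289/100 = 2.89 bits/symbol.

2.89 bits/symbol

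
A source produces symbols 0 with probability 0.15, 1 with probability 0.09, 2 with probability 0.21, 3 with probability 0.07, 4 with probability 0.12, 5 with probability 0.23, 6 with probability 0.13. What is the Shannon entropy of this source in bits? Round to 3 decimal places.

H = −Σ pᵢ log₂ pᵢ.
−0.15·log₂(0.15) = 0.4105
−0.09·log₂(0.09) = 0.3127
−0.21·log₂(0.21) = 0.4728
−0.07·log₂(0.07) = 0.2686
−0.12·log₂(0.12) = 0.3671
−0.23·log₂(0.23) = 0.4877
−0.13·log₂(0.13) = 0.3826
Sum ≈ 2.7020 → 2.702 bits.

2.702 bits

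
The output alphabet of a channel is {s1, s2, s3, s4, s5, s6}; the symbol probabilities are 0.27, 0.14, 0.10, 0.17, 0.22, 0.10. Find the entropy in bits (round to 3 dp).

H = −Σ pᵢ log₂ pᵢ.
−0.27·log₂(0.27) = 0.5100
−0.14·log₂(0.14) = 0.3971
−0.10·log₂(0.10) = 0.3322
−0.17·log₂(0.17) = 0.4346
−0.22·log₂(0.22) = 0.4806
−0.10·log₂(0.10) = 0.3322
Sum ≈ 2.4867 → 2.487 bits.

2.487 bits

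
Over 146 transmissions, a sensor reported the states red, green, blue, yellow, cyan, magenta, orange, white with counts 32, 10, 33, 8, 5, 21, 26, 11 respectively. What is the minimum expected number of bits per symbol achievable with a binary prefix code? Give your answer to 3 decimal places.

Probabilities are the counts divided by 146.
Repeatedly combine the two least-probable nodes; the expected code length is the sum of the merged weights.
merge 5/146 + 4/73 → 13/146
merge 5/73 + 11/146 → 21/146
merge 13/146 + 21/146 → 17/73
merge 21/146 + 13/73 → 47/146
merge 16/73 + 33/146 → 65/146
merge 17/73 + 47/146 → 81/146
merge 65/146 + 81/146 → 1
L = 13/146 + 21/146 + 17/73 + 47/146 + 65/146 + 81/146 + 1 = 407/146 ≈ 2.788 bits/symbol.

2.788 bits/symbol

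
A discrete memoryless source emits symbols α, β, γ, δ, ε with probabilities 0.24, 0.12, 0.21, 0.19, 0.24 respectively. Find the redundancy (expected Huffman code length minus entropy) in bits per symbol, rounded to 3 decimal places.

0.027 bits

Entropy H = −Σ p log₂ p ≈ 2.2834 bits.
Huffman merges: 3/25+19/100→31/100; 21/100+6/25→9/20; 6/25+31/100→11/20; 9/20+11/20→1. L = 231/100 ≈ 2.3100.
L − H = 2.3100 − 2.2834 = 0.027 bits.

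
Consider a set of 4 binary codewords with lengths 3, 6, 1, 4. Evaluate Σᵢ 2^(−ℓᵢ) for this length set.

0.703125

With common denominator 2^6 = 64: Σ 2^(−ℓᵢ) = 8/64 + 1/64 + 32/64 + 4/64 = 45/64 = 0.703125.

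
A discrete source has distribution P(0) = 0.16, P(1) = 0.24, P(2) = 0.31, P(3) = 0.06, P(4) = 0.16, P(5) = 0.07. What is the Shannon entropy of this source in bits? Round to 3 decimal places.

H = −Σ pᵢ log₂ pᵢ.
−0.16·log₂(0.16) = 0.4230
−0.24·log₂(0.24) = 0.4941
−0.31·log₂(0.31) = 0.5238
−0.06·log₂(0.06) = 0.2435
−0.16·log₂(0.16) = 0.4230
−0.07·log₂(0.07) = 0.2686
Sum ≈ 2.3761 → 2.376 bits.

2.376 bits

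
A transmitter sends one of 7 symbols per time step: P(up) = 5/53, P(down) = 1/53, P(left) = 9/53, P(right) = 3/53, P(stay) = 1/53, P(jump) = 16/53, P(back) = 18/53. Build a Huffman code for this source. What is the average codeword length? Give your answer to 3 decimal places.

Repeatedly combine the two least-probable nodes; the expected code length is the sum of the merged weights.
merge 1/53 + 1/53 → 2/53
merge 2/53 + 3/53 → 5/53
merge 5/53 + 5/53 → 10/53
merge 9/53 + 10/53 → 19/53
merge 16/53 + 18/53 → 34/53
merge 19/53 + 34/53 → 1
L = 2/53 + 5/53 + 10/53 + 19/53 + 34/53 + 1 = 123/53 ≈ 2.321 bits/symbol.

2.321 bits/symbol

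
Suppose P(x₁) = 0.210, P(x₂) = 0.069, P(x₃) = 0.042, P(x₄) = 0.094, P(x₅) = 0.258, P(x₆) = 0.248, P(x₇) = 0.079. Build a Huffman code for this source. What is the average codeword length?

Repeatedly combine the two least-probable nodes; the expected code length is the sum of the merged weights.
merge 21/500 + 69/1000 → 111/1000
merge 79/1000 + 47/500 → 173/1000
merge 111/1000 + 173/1000 → 71/250
merge 21/100 + 31/125 → 229/500
merge 129/500 + 71/250 → 271/500
merge 229/500 + 271/500 → 1
L = 111/1000 + 173/1000 + 71/250 + 229/500 + 271/500 + 1 = 321/125 = 2.568 bits/symbol.

2.568 bits/symbol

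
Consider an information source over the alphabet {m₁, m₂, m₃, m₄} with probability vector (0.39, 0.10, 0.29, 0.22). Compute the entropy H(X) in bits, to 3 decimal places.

1.860 bits

H = −Σ pᵢ log₂ pᵢ.
−0.39·log₂(0.39) = 0.5298
−0.10·log₂(0.10) = 0.3322
−0.29·log₂(0.29) = 0.5179
−0.22·log₂(0.22) = 0.4806
Sum ≈ 1.8605 → 1.860 bits.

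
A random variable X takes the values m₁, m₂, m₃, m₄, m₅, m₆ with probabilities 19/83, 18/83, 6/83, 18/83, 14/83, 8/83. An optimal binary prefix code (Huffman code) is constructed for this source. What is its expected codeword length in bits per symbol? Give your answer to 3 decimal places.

Repeatedly combine the two least-probable nodes; the expected code length is the sum of the merged weights.
merge 6/83 + 8/83 → 14/83
merge 14/83 + 14/83 → 28/83
merge 18/83 + 18/83 → 36/83
merge 19/83 + 28/83 → 47/83
merge 36/83 + 47/83 → 1
L = 14/83 + 28/83 + 36/83 + 47/83 + 1 = 208/83 ≈ 2.506 bits/symbol.

2.506 bits/symbol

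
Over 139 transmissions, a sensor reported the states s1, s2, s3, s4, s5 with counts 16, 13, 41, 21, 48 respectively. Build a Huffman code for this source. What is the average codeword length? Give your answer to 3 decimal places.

Probabilities are the counts divided by 139.
Repeatedly combine the two least-probable nodes; the expected code length is the sum of the merged weights.
merge 13/139 + 16/139 → 29/139
merge 21/139 + 29/139 → 50/139
merge 41/139 + 48/139 → 89/139
merge 50/139 + 89/139 → 1
L = 29/139 + 50/139 + 89/139 + 1 = 307/139 ≈ 2.209 bits/symbol.

2.209 bits/symbol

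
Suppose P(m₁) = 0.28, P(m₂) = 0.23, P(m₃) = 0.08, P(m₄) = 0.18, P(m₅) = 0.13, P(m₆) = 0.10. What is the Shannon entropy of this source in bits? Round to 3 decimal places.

H = −Σ pᵢ log₂ pᵢ.
−0.28·log₂(0.28) = 0.5142
−0.23·log₂(0.23) = 0.4877
−0.08·log₂(0.08) = 0.2915
−0.18·log₂(0.18) = 0.4453
−0.13·log₂(0.13) = 0.3826
−0.10·log₂(0.10) = 0.3322
Sum ≈ 2.4535 → 2.454 bits.

2.454 bits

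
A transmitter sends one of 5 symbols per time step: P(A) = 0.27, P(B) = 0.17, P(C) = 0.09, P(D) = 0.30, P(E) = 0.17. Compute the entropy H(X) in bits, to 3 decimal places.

H = −Σ pᵢ log₂ pᵢ.
−0.27·log₂(0.27) = 0.5100
−0.17·log₂(0.17) = 0.4346
−0.09·log₂(0.09) = 0.3127
−0.30·log₂(0.30) = 0.5211
−0.17·log₂(0.17) = 0.4346
Sum ≈ 2.2129 → 2.213 bits.

2.213 bits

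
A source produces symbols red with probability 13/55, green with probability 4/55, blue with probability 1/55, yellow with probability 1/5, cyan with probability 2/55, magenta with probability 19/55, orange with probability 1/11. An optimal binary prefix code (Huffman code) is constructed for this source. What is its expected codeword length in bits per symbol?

2.4 bits/symbol

Repeatedly combine the two least-probable nodes; the expected code length is the sum of the merged weights.
merge 1/55 + 2/55 → 3/55
merge 3/55 + 4/55 → 7/55
merge 1/11 + 7/55 → 12/55
merge 1/5 + 12/55 → 23/55
merge 13/55 + 19/55 → 32/55
merge 23/55 + 32/55 → 1
L = 3/55 + 7/55 + 12/55 + 23/55 + 32/55 + 1 = 12/5 = 2.4 bits/symbol.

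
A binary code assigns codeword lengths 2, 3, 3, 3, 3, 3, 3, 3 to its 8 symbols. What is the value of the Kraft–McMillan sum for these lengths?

1.125

With common denominator 2^3 = 8: Σ 2^(−ℓᵢ) = 2/8 + 1/8 + 1/8 + 1/8 + 1/8 + 1/8 + 1/8 + 1/8 = 9/8 = 1.125.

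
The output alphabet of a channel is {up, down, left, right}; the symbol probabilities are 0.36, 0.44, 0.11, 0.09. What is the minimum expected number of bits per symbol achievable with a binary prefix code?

1.76 bits/symbol

Repeatedly combine the two least-probable nodes; the expected code length is the sum of the merged weights.
merge 9/100 + 11/100 → 1/5
merge 1/5 + 9/25 → 14/25
merge 11/25 + 14/25 → 1
L = 1/5 + 14/25 + 1 = 44/25 = 1.76 bits/symbol.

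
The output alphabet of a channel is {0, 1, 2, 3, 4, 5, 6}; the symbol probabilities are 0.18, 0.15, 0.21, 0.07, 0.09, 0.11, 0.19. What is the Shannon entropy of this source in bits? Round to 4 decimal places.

2.7154 bits

H = −Σ pᵢ log₂ pᵢ.
−0.18·log₂(0.18) = 0.4453
−0.15·log₂(0.15) = 0.4105
−0.21·log₂(0.21) = 0.4728
−0.07·log₂(0.07) = 0.2686
−0.09·log₂(0.09) = 0.3127
−0.11·log₂(0.11) = 0.3503
−0.19·log₂(0.19) = 0.4552
Sum ≈ 2.7154 → 2.7154 bits.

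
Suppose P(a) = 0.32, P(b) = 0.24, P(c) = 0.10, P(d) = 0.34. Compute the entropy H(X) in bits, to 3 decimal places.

1.882 bits

H = −Σ pᵢ log₂ pᵢ.
−0.32·log₂(0.32) = 0.5260
−0.24·log₂(0.24) = 0.4941
−0.10·log₂(0.10) = 0.3322
−0.34·log₂(0.34) = 0.5292
Sum ≈ 1.8815 → 1.882 bits.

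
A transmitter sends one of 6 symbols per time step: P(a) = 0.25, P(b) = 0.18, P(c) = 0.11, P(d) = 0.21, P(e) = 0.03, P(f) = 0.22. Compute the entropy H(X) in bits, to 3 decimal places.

H = −Σ pᵢ log₂ pᵢ.
−0.25·log₂(0.25) = 0.5000
−0.18·log₂(0.18) = 0.4453
−0.11·log₂(0.11) = 0.3503
−0.21·log₂(0.21) = 0.4728
−0.03·log₂(0.03) = 0.1518
−0.22·log₂(0.22) = 0.4806
Sum ≈ 2.4008 → 2.401 bits.

2.401 bits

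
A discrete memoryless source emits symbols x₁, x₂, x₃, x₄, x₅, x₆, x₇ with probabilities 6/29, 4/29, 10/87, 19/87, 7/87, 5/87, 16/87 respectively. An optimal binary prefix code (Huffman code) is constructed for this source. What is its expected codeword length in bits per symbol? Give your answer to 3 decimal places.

Repeatedly combine the two least-probable nodes; the expected code length is the sum of the merged weights.
merge 5/87 + 7/87 → 4/29
merge 10/87 + 4/29 → 22/87
merge 4/29 + 16/87 → 28/87
merge 6/29 + 19/87 → 37/87
merge 22/87 + 28/87 → 50/87
merge 37/87 + 50/87 → 1
L = 4/29 + 22/87 + 28/87 + 37/87 + 50/87 + 1 = 236/87 ≈ 2.713 bits/symbol.

2.713 bits/symbol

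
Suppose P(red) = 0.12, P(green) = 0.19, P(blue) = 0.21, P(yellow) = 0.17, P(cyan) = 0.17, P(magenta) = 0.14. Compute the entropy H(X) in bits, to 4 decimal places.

2.5614 bits

H = −Σ pᵢ log₂ pᵢ.
−0.12·log₂(0.12) = 0.3671
−0.19·log₂(0.19) = 0.4552
−0.21·log₂(0.21) = 0.4728
−0.17·log₂(0.17) = 0.4346
−0.17·log₂(0.17) = 0.4346
−0.14·log₂(0.14) = 0.3971
Sum ≈ 2.5614 → 2.5614 bits.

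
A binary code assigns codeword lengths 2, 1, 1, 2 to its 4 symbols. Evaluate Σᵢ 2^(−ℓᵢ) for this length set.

With common denominator 2^2 = 4: Σ 2^(−ℓᵢ) = 1/4 + 2/4 + 2/4 + 1/4 = 6/4 = 1.5.

1.5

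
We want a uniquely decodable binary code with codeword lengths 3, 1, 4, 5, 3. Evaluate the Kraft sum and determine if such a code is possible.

0.84375; yes

With common denominator 2^5 = 32: Σ 2^(−ℓᵢ) = 4/32 + 16/32 + 2/32 + 1/32 + 4/32 = 27/32 = 0.84375.
Kraft's inequality requires Σ ≤ 1; here Σ = 0.84375 ≤ 1, so such a prefix code exists.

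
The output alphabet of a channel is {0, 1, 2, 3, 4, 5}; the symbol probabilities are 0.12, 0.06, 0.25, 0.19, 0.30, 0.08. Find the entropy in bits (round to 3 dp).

2.378 bits

H = −Σ pᵢ log₂ pᵢ.
−0.12·log₂(0.12) = 0.3671
−0.06·log₂(0.06) = 0.2435
−0.25·log₂(0.25) = 0.5000
−0.19·log₂(0.19) = 0.4552
−0.30·log₂(0.30) = 0.5211
−0.08·log₂(0.08) = 0.2915
Sum ≈ 2.3784 → 2.378 bits.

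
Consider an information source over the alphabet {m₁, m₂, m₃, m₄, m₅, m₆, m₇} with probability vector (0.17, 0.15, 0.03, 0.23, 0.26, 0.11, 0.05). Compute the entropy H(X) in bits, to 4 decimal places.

2.5562 bits

H = −Σ pᵢ log₂ pᵢ.
−0.17·log₂(0.17) = 0.4346
−0.15·log₂(0.15) = 0.4105
−0.03·log₂(0.03) = 0.1518
−0.23·log₂(0.23) = 0.4877
−0.26·log₂(0.26) = 0.5053
−0.11·log₂(0.11) = 0.3503
−0.05·log₂(0.05) = 0.2161
Sum ≈ 2.5562 → 2.5562 bits.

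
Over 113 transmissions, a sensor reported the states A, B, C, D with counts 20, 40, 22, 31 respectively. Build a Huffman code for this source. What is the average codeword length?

2 bits/symbol

Probabilities are the counts divided by 113.
Repeatedly combine the two least-probable nodes; the expected code length is the sum of the merged weights.
merge 20/113 + 22/113 → 42/113
merge 31/113 + 40/113 → 71/113
merge 42/113 + 71/113 → 1
L = 42/113 + 71/113 + 1 = 2 bits/symbol.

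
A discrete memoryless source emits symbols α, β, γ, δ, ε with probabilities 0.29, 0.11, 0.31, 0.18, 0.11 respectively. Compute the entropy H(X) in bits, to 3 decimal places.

H = −Σ pᵢ log₂ pᵢ.
−0.29·log₂(0.29) = 0.5179
−0.11·log₂(0.11) = 0.3503
−0.31·log₂(0.31) = 0.5238
−0.18·log₂(0.18) = 0.4453
−0.11·log₂(0.11) = 0.3503
Sum ≈ 2.1876 → 2.188 bits.

2.188 bits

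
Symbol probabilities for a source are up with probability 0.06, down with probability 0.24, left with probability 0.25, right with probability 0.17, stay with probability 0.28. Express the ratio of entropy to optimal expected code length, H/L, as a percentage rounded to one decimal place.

Entropy H = −Σ p log₂ p ≈ 2.1865 bits.
Huffman merges: 3/50+17/100→23/100; 23/100+6/25→47/100; 1/4+7/25→53/100; 47/100+53/100→1. L = 223/100 ≈ 2.2300.
Efficiency = H/L = 2.1865/2.2300 = 98.0%.

98.0%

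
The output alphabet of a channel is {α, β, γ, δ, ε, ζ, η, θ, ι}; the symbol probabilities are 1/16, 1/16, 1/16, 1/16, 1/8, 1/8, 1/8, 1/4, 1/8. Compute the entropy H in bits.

Each probability is a power of 1/2, so log₂(1/p) is an integer.
H = Σ p·log₂(1/p) = 1/16·4 + 1/16·4 + 1/16·4 + 1/16·4 + 1/8·3 + 1/8·3 + 1/8·3 + 1/4·2 + 1/8·3 = 3 bits.

3 bits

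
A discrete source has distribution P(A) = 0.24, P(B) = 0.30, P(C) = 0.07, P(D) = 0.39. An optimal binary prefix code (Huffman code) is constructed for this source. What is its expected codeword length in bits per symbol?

1.92 bits/symbol

Repeatedly combine the two least-probable nodes; the expected code length is the sum of the merged weights.
merge 7/100 + 6/25 → 31/100
merge 3/10 + 31/100 → 61/100
merge 39/100 + 61/100 → 1
L = 31/100 + 61/100 + 1 = 48/25 = 1.92 bits/symbol.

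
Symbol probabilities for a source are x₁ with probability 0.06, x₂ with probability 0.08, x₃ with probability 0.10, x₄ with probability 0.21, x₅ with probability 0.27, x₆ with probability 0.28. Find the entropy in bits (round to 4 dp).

H = −Σ pᵢ log₂ pᵢ.
−0.06·log₂(0.06) = 0.2435
−0.08·log₂(0.08) = 0.2915
−0.10·log₂(0.10) = 0.3322
−0.21·log₂(0.21) = 0.4728
−0.27·log₂(0.27) = 0.5100
−0.28·log₂(0.28) = 0.5142
Sum ≈ 2.3643 → 2.3643 bits.

2.3643 bits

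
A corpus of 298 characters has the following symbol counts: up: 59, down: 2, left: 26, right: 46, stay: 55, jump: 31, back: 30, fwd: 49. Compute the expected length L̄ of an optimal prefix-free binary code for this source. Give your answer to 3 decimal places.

Probabilities are the counts divided by 298.
Repeatedly combine the two least-probable nodes; the expected code length is the sum of the merged weights.
merge 1/149 + 13/149 → 14/149
merge 14/149 + 15/149 → 29/149
merge 31/298 + 23/149 → 77/298
merge 49/298 + 55/298 → 52/149
merge 29/149 + 59/298 → 117/298
merge 77/298 + 52/149 → 181/298
merge 117/298 + 181/298 → 1
L = 14/149 + 29/149 + 77/298 + 52/149 + 117/298 + 181/298 + 1 = 863/298 ≈ 2.896 bits/symbol.

2.896 bits/symbol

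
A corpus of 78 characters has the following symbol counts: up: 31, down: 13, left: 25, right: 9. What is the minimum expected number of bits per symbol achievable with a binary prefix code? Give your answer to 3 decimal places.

Probabilities are the counts divided by 78.
Repeatedly combine the two least-probable nodes; the expected code length is the sum of the merged weights.
merge 3/26 + 1/6 → 11/39
merge 11/39 + 25/78 → 47/78
merge 31/78 + 47/78 → 1
L = 11/39 + 47/78 + 1 = 49/26 ≈ 1.885 bits/symbol.

1.885 bits/symbol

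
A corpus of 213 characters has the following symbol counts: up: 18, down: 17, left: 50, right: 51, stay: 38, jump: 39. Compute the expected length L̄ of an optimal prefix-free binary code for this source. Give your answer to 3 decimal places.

Probabilities are the counts divided by 213.
Repeatedly combine the two least-probable nodes; the expected code length is the sum of the merged weights.
merge 17/213 + 6/71 → 35/213
merge 35/213 + 38/213 → 73/213
merge 13/71 + 50/213 → 89/213
merge 17/71 + 73/213 → 124/213
merge 89/213 + 124/213 → 1
L = 35/213 + 73/213 + 89/213 + 124/213 + 1 = 178/71 ≈ 2.507 bits/symbol.

2.507 bits/symbol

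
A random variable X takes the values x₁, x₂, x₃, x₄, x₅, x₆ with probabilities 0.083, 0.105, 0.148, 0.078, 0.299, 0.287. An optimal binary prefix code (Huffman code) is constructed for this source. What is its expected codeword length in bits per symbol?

2.414 bits/symbol

Repeatedly combine the two least-probable nodes; the expected code length is the sum of the merged weights.
merge 39/500 + 83/1000 → 161/1000
merge 21/200 + 37/250 → 253/1000
merge 161/1000 + 253/1000 → 207/500
merge 287/1000 + 299/1000 → 293/500
merge 207/500 + 293/500 → 1
L = 161/1000 + 253/1000 + 207/500 + 293/500 + 1 = 1207/500 = 2.414 bits/symbol.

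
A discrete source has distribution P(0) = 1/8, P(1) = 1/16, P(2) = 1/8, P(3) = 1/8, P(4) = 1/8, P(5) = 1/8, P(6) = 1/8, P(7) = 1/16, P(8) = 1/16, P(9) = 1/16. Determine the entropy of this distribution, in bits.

3.25 bits

Each probability is a power of 1/2, so log₂(1/p) is an integer.
H = Σ p·log₂(1/p) = 1/8·3 + 1/16·4 + 1/8·3 + 1/8·3 + 1/8·3 + 1/8·3 + 1/8·3 + 1/16·4 + 1/16·4 + 1/16·4 = 3.25 bits.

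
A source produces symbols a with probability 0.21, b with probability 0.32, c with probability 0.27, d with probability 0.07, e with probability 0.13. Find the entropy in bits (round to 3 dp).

2.160 bits

H = −Σ pᵢ log₂ pᵢ.
−0.21·log₂(0.21) = 0.4728
−0.32·log₂(0.32) = 0.5260
−0.27·log₂(0.27) = 0.5100
−0.07·log₂(0.07) = 0.2686
−0.13·log₂(0.13) = 0.3826
Sum ≈ 2.1601 → 2.160 bits.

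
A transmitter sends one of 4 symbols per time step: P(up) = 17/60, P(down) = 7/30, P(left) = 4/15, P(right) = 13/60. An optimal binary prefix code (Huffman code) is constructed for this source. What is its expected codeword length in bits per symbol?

Repeatedly combine the two least-probable nodes; the expected code length is the sum of the merged weights.
merge 13/60 + 7/30 → 9/20
merge 4/15 + 17/60 → 11/20
merge 9/20 + 11/20 → 1
L = 9/20 + 11/20 + 1 = 2 bits/symbol.

2 bits/symbol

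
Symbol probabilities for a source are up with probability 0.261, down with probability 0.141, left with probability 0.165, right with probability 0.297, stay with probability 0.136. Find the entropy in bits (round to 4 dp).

2.2448 bits

H = −Σ pᵢ log₂ pᵢ.
−0.261·log₂(0.261) = 0.5058
−0.141·log₂(0.141) = 0.3985
−0.165·log₂(0.165) = 0.4289
−0.297·log₂(0.297) = 0.5202
−0.136·log₂(0.136) = 0.3915
Sum ≈ 2.2448 → 2.2448 bits.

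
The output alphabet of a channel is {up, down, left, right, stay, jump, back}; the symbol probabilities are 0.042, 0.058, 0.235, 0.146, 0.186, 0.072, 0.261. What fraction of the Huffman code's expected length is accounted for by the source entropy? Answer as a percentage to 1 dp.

98.7%

Entropy H = −Σ p log₂ p ≈ 2.5570 bits.
Huffman merges: 21/500+29/500→1/10; 9/125+1/10→43/250; 73/500+43/250→159/500; 93/500+47/200→421/1000; 261/1000+159/500→579/1000; 421/1000+579/1000→1. L = 259/100 ≈ 2.5900.
Efficiency = H/L = 2.5570/2.5900 = 98.7%.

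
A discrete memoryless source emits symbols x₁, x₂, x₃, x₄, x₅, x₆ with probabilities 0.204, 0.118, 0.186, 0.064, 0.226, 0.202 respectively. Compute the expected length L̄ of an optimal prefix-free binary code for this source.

Repeatedly combine the two least-probable nodes; the expected code length is the sum of the merged weights.
merge 8/125 + 59/500 → 91/500
merge 91/500 + 93/500 → 46/125
merge 101/500 + 51/250 → 203/500
merge 113/500 + 46/125 → 297/500
merge 203/500 + 297/500 → 1
L = 91/500 + 46/125 + 203/500 + 297/500 + 1 = 51/20 = 2.55 bits/symbol.

2.55 bits/symbol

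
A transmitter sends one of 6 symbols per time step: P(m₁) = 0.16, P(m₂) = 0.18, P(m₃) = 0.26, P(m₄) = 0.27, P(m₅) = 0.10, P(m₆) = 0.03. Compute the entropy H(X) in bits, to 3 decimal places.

H = −Σ pᵢ log₂ pᵢ.
−0.16·log₂(0.16) = 0.4230
−0.18·log₂(0.18) = 0.4453
−0.26·log₂(0.26) = 0.5053
−0.27·log₂(0.27) = 0.5100
−0.10·log₂(0.10) = 0.3322
−0.03·log₂(0.03) = 0.1518
Sum ≈ 2.3676 → 2.368 bits.

2.368 bits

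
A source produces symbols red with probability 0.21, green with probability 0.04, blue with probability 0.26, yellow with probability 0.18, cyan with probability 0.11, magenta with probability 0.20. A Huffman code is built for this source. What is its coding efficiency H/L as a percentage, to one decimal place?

97.7%

Entropy H = −Σ p log₂ p ≈ 2.4238 bits.
Huffman merges: 1/25+11/100→3/20; 3/20+9/50→33/100; 1/5+21/100→41/100; 13/50+33/100→59/100; 41/100+59/100→1. L = 62/25 ≈ 2.4800.
Efficiency = H/L = 2.4238/2.4800 = 97.7%.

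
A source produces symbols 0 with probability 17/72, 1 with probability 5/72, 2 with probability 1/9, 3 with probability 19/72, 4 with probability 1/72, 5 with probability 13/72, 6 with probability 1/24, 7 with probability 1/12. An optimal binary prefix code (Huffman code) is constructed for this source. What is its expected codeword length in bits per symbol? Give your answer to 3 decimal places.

2.681 bits/symbol

Repeatedly combine the two least-probable nodes; the expected code length is the sum of the merged weights.
merge 1/72 + 1/24 → 1/18
merge 1/18 + 5/72 → 1/8
merge 1/12 + 1/9 → 7/36
merge 1/8 + 13/72 → 11/36
merge 7/36 + 17/72 → 31/72
merge 19/72 + 11/36 → 41/72
merge 31/72 + 41/72 → 1
L = 1/18 + 1/8 + 7/36 + 11/36 + 31/72 + 41/72 + 1 = 193/72 ≈ 2.681 bits/symbol.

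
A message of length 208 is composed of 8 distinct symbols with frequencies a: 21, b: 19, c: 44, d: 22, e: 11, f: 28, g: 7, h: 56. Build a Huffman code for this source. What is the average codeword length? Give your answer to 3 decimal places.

2.784 bits/symbol

Probabilities are the counts divided by 208.
Repeatedly combine the two least-probable nodes; the expected code length is the sum of the merged weights.
merge 7/208 + 11/208 → 9/104
merge 9/104 + 19/208 → 37/208
merge 21/208 + 11/104 → 43/208
merge 7/52 + 37/208 → 5/16
merge 43/208 + 11/52 → 87/208
merge 7/26 + 5/16 → 121/208
merge 87/208 + 121/208 → 1
L = 9/104 + 37/208 + 43/208 + 5/16 + 87/208 + 121/208 + 1 = 579/208 ≈ 2.784 bits/symbol.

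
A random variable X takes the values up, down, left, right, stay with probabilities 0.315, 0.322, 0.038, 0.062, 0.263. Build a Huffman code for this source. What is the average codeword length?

Repeatedly combine the two least-probable nodes; the expected code length is the sum of the merged weights.
merge 19/500 + 31/500 → 1/10
merge 1/10 + 263/1000 → 363/1000
merge 63/200 + 161/500 → 637/1000
merge 363/1000 + 637/1000 → 1
L = 1/10 + 363/1000 + 637/1000 + 1 = 21/10 = 2.1 bits/symbol.

2.1 bits/symbol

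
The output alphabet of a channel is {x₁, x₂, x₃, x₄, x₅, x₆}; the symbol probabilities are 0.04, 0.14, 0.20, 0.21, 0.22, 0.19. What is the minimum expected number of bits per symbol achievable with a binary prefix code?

2.55 bits/symbol

Repeatedly combine the two least-probable nodes; the expected code length is the sum of the merged weights.
merge 1/25 + 7/50 → 9/50
merge 9/50 + 19/100 → 37/100
merge 1/5 + 21/100 → 41/100
merge 11/50 + 37/100 → 59/100
merge 41/100 + 59/100 → 1
L = 9/50 + 37/100 + 41/100 + 59/100 + 1 = 51/20 = 2.55 bits/symbol.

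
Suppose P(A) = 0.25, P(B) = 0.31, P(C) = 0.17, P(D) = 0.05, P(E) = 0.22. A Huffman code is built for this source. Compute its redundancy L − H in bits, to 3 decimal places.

Entropy H = −Σ p log₂ p ≈ 2.1551 bits.
Huffman merges: 1/20+17/100→11/50; 11/50+11/50→11/25; 1/4+31/100→14/25; 11/25+14/25→1. L = 111/50 ≈ 2.2200.
L − H = 2.2200 − 2.1551 = 0.065 bits.

0.065 bits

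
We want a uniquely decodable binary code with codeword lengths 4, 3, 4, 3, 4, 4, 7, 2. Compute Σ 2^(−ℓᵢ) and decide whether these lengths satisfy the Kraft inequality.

0.7578125; yes

With common denominator 2^7 = 128: Σ 2^(−ℓᵢ) = 8/128 + 16/128 + 8/128 + 16/128 + 8/128 + 8/128 + 1/128 + 32/128 = 97/128 = 0.7578125.
Kraft's inequality requires Σ ≤ 1; here Σ = 0.7578125 ≤ 1, so such a prefix code exists.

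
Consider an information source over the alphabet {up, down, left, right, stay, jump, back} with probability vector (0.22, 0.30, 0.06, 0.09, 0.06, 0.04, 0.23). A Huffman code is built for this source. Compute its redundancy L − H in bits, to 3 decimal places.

0.025 bits

Entropy H = −Σ p log₂ p ≈ 2.4748 bits.
Huffman merges: 1/25+3/50→1/10; 3/50+9/100→3/20; 1/10+3/20→1/4; 11/50+23/100→9/20; 1/4+3/10→11/20; 9/20+11/20→1. L = 5/2 ≈ 2.5000.
L − H = 2.5000 − 2.4748 = 0.025 bits.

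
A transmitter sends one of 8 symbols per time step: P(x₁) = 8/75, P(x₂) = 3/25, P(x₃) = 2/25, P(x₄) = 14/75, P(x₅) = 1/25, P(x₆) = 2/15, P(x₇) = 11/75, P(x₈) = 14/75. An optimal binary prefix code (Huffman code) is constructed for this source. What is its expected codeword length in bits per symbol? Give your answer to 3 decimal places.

2.933 bits/symbol

Repeatedly combine the two least-probable nodes; the expected code length is the sum of the merged weights.
merge 1/25 + 2/25 → 3/25
merge 8/75 + 3/25 → 17/75
merge 3/25 + 2/15 → 19/75
merge 11/75 + 14/75 → 1/3
merge 14/75 + 17/75 → 31/75
merge 19/75 + 1/3 → 44/75
merge 31/75 + 44/75 → 1
L = 3/25 + 17/75 + 19/75 + 1/3 + 31/75 + 44/75 + 1 = 44/15 ≈ 2.933 bits/symbol.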